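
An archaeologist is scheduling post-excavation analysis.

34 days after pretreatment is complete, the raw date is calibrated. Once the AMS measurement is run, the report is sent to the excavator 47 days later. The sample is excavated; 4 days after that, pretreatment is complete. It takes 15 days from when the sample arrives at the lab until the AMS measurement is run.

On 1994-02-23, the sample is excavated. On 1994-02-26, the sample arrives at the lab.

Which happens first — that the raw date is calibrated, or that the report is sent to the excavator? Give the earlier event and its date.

The raw date is calibrated — 1994-04-02

The sample is excavated: Feb 23, 1994.
Pretreatment is complete: Feb 23, 1994 + 4 days = Feb 27, 1994.
The raw date is calibrated: Feb 27, 1994 + 34 days = Apr 2, 1994.
The sample arrives at the lab: Feb 26, 1994.
The AMS measurement is run: Feb 26, 1994 + 15 days = Mar 13, 1994.
The report is sent to the excavator: Mar 13, 1994 + 47 days = Apr 29, 1994.
Comparing: the raw date is calibrated on Apr 2, 1994 vs the report is sent to the excavator on Apr 29, 1994. Earlier: the raw date is calibrated.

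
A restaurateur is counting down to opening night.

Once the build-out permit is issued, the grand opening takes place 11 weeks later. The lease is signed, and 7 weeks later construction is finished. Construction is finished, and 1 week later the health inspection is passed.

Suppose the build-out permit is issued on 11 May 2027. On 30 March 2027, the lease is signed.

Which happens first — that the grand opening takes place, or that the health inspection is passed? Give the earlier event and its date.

The build-out permit is issued: May 11, 2027.
The grand opening takes place: May 11, 2027 + 11 weeks = Jul 27, 2027.
The lease is signed: Mar 30, 2027.
Construction is finished: Mar 30, 2027 + 7 weeks = May 18, 2027.
The health inspection is passed: May 18, 2027 + 1 week = May 25, 2027.
Comparing: the grand opening takes place on Jul 27, 2027 vs the health inspection is passed on May 25, 2027. Earlier: the health inspection is passed.

The health inspection is passed — 25 May 2027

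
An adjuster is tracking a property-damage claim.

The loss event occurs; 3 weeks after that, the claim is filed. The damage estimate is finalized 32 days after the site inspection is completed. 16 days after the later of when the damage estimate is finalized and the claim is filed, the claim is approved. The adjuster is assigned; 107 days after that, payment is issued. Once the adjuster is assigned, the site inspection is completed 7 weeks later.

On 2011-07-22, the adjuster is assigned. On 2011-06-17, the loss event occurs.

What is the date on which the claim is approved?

The adjuster is assigned: Jul 22, 2011.
The site inspection is completed: Jul 22, 2011 + 7 weeks = Sep 9, 2011.
The damage estimate is finalized: Sep 9, 2011 + 32 days = Oct 11, 2011.
The loss event occurs: Jun 17, 2011.
The claim is filed: Jun 17, 2011 + 3 weeks = Jul 8, 2011.
Both prerequisites met — the damage estimate is finalized (Oct 11, 2011), the claim is filed (Jul 8, 2011); the later is Oct 11, 2011.
The claim is approved: Oct 11, 2011 + 16 days = Oct 27, 2011.

2011-10-27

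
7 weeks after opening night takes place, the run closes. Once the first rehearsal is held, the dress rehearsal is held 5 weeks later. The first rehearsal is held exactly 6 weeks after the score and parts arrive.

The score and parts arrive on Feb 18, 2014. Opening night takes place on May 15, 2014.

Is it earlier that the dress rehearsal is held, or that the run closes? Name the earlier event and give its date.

The score and parts arrive: Feb 18, 2014.
The first rehearsal is held: Feb 18, 2014 + 6 weeks = Apr 1, 2014.
The dress rehearsal is held: Apr 1, 2014 + 5 weeks = May 6, 2014.
Opening night takes place: May 15, 2014.
The run closes: May 15, 2014 + 7 weeks = Jul 3, 2014.
Comparing: the dress rehearsal is held on May 6, 2014 vs the run closes on Jul 3, 2014. Earlier: the dress rehearsal is held.

The dress rehearsal is held — May 6, 2014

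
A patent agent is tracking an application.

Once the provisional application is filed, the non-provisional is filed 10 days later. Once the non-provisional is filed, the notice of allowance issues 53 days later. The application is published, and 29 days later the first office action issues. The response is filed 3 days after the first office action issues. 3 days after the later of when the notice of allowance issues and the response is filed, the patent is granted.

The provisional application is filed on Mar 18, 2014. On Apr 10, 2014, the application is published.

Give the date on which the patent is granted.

May 23, 2014

The provisional application is filed: Mar 18, 2014.
The non-provisional is filed: Mar 18, 2014 + 10 days = Mar 28, 2014.
The notice of allowance issues: Mar 28, 2014 + 53 days = May 20, 2014.
The application is published: Apr 10, 2014.
The first office action issues: Apr 10, 2014 + 29 days = May 9, 2014.
The response is filed: May 9, 2014 + 3 days = May 12, 2014.
Both prerequisites met — the notice of allowance issues (May 20, 2014), the response is filed (May 12, 2014); the later is May 20, 2014.
The patent is granted: May 20, 2014 + 3 days = May 23, 2014.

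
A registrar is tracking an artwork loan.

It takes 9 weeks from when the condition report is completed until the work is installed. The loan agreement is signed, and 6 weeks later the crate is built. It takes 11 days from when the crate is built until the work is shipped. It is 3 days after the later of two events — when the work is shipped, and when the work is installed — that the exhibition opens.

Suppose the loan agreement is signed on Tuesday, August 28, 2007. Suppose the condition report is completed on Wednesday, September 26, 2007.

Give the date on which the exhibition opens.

Saturday, December 1, 2007

The loan agreement is signed: Aug 28, 2007.
The crate is built: Aug 28, 2007 + 6 weeks = Oct 9, 2007.
The work is shipped: Oct 9, 2007 + 11 days = Oct 20, 2007.
The condition report is completed: Sep 26, 2007.
The work is installed: Sep 26, 2007 + 9 weeks = Nov 28, 2007.
Both prerequisites met — the work is shipped (Oct 20, 2007), the work is installed (Nov 28, 2007); the later is Nov 28, 2007.
The exhibition opens: Nov 28, 2007 + 3 days = Dec 1, 2007.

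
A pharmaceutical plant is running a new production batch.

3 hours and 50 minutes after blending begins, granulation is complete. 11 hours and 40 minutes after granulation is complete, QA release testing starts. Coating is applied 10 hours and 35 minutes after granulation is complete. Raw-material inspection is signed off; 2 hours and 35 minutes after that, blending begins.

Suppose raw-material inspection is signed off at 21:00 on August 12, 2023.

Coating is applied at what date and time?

14:00 on August 13, 2023

Raw-material inspection is signed off: 21:00 Aug 12, 2023.
Blending begins: 21:00 Aug 12, 2023 + 2h35m = 23:35 Aug 12, 2023.
Granulation is complete: 23:35 Aug 12, 2023 + 3h50m = 03:25 Aug 13, 2023.
Coating is applied: 03:25 Aug 13, 2023 + 10h35m = 14:00 Aug 13, 2023.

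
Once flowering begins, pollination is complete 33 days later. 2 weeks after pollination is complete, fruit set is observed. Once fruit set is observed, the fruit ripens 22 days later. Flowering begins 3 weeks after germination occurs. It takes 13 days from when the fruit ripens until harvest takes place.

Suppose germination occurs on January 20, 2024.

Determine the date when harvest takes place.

Germination occurs: Jan 20, 2024.
Flowering begins: Jan 20, 2024 + 3 weeks = Feb 10, 2024.
Pollination is complete: Feb 10, 2024 + 33 days = Mar 14, 2024.
Fruit set is observed: Mar 14, 2024 + 2 weeks = Mar 28, 2024.
The fruit ripens: Mar 28, 2024 + 22 days = Apr 19, 2024.
Harvest takes place: Apr 19, 2024 + 13 days = May 2, 2024.

May 2, 2024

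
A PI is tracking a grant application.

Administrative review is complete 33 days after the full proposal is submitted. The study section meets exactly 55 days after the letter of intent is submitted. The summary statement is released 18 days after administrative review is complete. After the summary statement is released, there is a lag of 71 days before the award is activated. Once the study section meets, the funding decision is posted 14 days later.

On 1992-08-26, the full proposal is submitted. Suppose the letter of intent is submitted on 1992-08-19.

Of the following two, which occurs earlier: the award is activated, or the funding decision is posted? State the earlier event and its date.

The full proposal is submitted: Aug 26, 1992.
Administrative review is complete: Aug 26, 1992 + 33 days = Sep 28, 1992.
The summary statement is released: Sep 28, 1992 + 18 days = Oct 16, 1992.
The award is activated: Oct 16, 1992 + 71 days = Dec 26, 1992.
The letter of intent is submitted: Aug 19, 1992.
The study section meets: Aug 19, 1992 + 55 days = Oct 13, 1992.
The funding decision is posted: Oct 13, 1992 + 14 days = Oct 27, 1992.
Comparing: the award is activated on Dec 26, 1992 vs the funding decision is posted on Oct 27, 1992. Earlier: the funding decision is posted.

The funding decision is posted — 1992-10-27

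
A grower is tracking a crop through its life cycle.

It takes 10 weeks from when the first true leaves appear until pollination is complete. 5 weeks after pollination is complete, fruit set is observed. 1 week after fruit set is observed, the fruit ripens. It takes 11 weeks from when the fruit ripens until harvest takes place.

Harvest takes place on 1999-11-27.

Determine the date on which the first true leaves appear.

1999-05-22

Harvest takes place: Nov 27, 1999.
The fruit ripens: Nov 27, 1999 − 11 weeks = Sep 11, 1999.
Fruit set is observed: Sep 11, 1999 − 1 week = Sep 4, 1999.
Pollination is complete: Sep 4, 1999 − 5 weeks = Jul 31, 1999.
The first true leaves appear: Jul 31, 1999 − 10 weeks = May 22, 1999.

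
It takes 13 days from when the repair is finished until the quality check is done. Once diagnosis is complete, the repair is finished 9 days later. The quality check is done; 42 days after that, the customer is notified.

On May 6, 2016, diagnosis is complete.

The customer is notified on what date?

Diagnosis is complete: May 6, 2016.
The repair is finished: May 6, 2016 + 9 days = May 15, 2016.
The quality check is done: May 15, 2016 + 13 days = May 28, 2016.
The customer is notified: May 28, 2016 + 42 days = Jul 9, 2016.

July 9, 2016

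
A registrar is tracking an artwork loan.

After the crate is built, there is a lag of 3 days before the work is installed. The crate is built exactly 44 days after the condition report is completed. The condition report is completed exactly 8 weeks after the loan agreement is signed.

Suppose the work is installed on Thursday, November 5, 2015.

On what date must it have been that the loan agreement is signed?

The work is installed: Nov 5, 2015.
The crate is built: Nov 5, 2015 − 3 days = Nov 2, 2015.
The condition report is completed: Nov 2, 2015 − 44 days = Sep 19, 2015.
The loan agreement is signed: Sep 19, 2015 − 8 weeks = Jul 25, 2015.

Saturday, July 25, 2015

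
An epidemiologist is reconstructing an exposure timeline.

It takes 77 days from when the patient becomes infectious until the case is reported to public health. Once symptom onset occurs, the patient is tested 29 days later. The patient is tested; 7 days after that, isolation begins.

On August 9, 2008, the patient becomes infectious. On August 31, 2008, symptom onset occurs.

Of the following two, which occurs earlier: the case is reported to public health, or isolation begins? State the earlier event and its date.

Isolation begins — October 6, 2008

The patient becomes infectious: Aug 9, 2008.
The case is reported to public health: Aug 9, 2008 + 77 days = Oct 25, 2008.
Symptom onset occurs: Aug 31, 2008.
The patient is tested: Aug 31, 2008 + 29 days = Sep 29, 2008.
Isolation begins: Sep 29, 2008 + 7 days = Oct 6, 2008.
Comparing: the case is reported to public health on Oct 25, 2008 vs isolation begins on Oct 6, 2008. Earlier: isolation begins.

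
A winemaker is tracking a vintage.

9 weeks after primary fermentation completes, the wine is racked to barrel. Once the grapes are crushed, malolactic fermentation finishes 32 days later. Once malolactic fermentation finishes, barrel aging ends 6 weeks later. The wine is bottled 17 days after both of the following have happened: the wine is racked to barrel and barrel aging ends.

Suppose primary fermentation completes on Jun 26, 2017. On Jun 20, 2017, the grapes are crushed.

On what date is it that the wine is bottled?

Sep 19, 2017

Primary fermentation completes: Jun 26, 2017.
The wine is racked to barrel: Jun 26, 2017 + 9 weeks = Aug 28, 2017.
The grapes are crushed: Jun 20, 2017.
Malolactic fermentation finishes: Jun 20, 2017 + 32 days = Jul 22, 2017.
Barrel aging ends: Jul 22, 2017 + 6 weeks = Sep 2, 2017.
Both prerequisites met — the wine is racked to barrel (Aug 28, 2017), barrel aging ends (Sep 2, 2017); the later is Sep 2, 2017.
The wine is bottled: Sep 2, 2017 + 17 days = Sep 19, 2017.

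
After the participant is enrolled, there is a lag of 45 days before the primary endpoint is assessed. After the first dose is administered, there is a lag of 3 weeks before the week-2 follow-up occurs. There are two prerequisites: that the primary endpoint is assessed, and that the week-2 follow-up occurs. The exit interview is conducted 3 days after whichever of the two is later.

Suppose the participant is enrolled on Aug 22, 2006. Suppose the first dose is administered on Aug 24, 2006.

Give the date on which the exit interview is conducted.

Oct 9, 2006

The participant is enrolled: Aug 22, 2006.
The primary endpoint is assessed: Aug 22, 2006 + 45 days = Oct 6, 2006.
The first dose is administered: Aug 24, 2006.
The week-2 follow-up occurs: Aug 24, 2006 + 3 weeks = Sep 14, 2006.
Both prerequisites met — the primary endpoint is assessed (Oct 6, 2006), the week-2 follow-up occurs (Sep 14, 2006); the later is Oct 6, 2006.
The exit interview is conducted: Oct 6, 2006 + 3 days = Oct 9, 2006.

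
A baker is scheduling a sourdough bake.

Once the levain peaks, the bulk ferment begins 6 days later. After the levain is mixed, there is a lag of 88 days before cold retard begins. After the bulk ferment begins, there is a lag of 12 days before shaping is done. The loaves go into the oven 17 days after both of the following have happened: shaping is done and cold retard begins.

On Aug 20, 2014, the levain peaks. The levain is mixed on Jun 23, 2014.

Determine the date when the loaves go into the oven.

The levain peaks: Aug 20, 2014.
The bulk ferment begins: Aug 20, 2014 + 6 days = Aug 26, 2014.
Shaping is done: Aug 26, 2014 + 12 days = Sep 7, 2014.
The levain is mixed: Jun 23, 2014.
Cold retard begins: Jun 23, 2014 + 88 days = Sep 19, 2014.
Both prerequisites met — shaping is done (Sep 7, 2014), cold retard begins (Sep 19, 2014); the later is Sep 19, 2014.
The loaves go into the oven: Sep 19, 2014 + 17 days = Oct 6, 2014.

Oct 6, 2014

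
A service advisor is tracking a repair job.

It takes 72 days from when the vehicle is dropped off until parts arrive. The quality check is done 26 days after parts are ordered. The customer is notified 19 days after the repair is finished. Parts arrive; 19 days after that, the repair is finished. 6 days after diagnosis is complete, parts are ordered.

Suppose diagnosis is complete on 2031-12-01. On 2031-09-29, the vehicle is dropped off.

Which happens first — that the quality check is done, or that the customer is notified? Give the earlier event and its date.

Diagnosis is complete: Dec 1, 2031.
Parts are ordered: Dec 1, 2031 + 6 days = Dec 7, 2031.
The quality check is done: Dec 7, 2031 + 26 days = Jan 2, 2032.
The vehicle is dropped off: Sep 29, 2031.
Parts arrive: Sep 29, 2031 + 72 days = Dec 10, 2031.
The repair is finished: Dec 10, 2031 + 19 days = Dec 29, 2031.
The customer is notified: Dec 29, 2031 + 19 days = Jan 17, 2032.
Comparing: the quality check is done on Jan 2, 2032 vs the customer is notified on Jan 17, 2032. Earlier: the quality check is done.

The quality check is done — 2032-01-02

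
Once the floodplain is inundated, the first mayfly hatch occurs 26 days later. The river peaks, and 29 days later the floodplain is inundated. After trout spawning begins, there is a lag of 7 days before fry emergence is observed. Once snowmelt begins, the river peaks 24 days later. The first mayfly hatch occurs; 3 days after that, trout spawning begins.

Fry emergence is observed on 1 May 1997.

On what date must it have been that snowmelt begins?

Fry emergence is observed: May 1, 1997.
Trout spawning begins: May 1, 1997 − 7 days = Apr 24, 1997.
The first mayfly hatch occurs: Apr 24, 1997 − 3 days = Apr 21, 1997.
The floodplain is inundated: Apr 21, 1997 − 26 days = Mar 26, 1997.
The river peaks: Mar 26, 1997 − 29 days = Feb 25, 1997.
Snowmelt begins: Feb 25, 1997 − 24 days = Feb 1, 1997.

1 February 1997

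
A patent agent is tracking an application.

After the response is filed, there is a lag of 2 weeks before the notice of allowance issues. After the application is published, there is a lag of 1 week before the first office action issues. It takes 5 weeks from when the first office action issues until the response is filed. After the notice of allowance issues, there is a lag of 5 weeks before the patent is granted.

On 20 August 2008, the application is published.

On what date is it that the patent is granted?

The application is published: Aug 20, 2008.
The first office action issues: Aug 20, 2008 + 1 week = Aug 27, 2008.
The response is filed: Aug 27, 2008 + 5 weeks = Oct 1, 2008.
The notice of allowance issues: Oct 1, 2008 + 2 weeks = Oct 15, 2008.
The patent is granted: Oct 15, 2008 + 5 weeks = Nov 19, 2008.

19 November 2008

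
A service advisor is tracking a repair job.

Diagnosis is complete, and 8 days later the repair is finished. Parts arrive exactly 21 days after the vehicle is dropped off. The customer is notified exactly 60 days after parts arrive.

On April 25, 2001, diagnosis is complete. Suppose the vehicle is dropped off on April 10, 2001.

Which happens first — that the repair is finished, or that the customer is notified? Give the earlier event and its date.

The repair is finished — May 3, 2001

Diagnosis is complete: Apr 25, 2001.
The repair is finished: Apr 25, 2001 + 8 days = May 3, 2001.
The vehicle is dropped off: Apr 10, 2001.
Parts arrive: Apr 10, 2001 + 21 days = May 1, 2001.
The customer is notified: May 1, 2001 + 60 days = Jun 30, 2001.
Comparing: the repair is finished on May 3, 2001 vs the customer is notified on Jun 30, 2001. Earlier: the repair is finished.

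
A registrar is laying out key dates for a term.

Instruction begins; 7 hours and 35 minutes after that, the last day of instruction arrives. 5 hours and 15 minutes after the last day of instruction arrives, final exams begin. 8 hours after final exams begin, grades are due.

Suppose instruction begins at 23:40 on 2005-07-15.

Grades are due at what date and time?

Instruction begins: 23:40 Jul 15, 2005.
The last day of instruction arrives: 23:40 Jul 15, 2005 + 7h35m = 07:15 Jul 16, 2005.
Final exams begin: 07:15 Jul 16, 2005 + 5h15m = 12:30 Jul 16, 2005.
Grades are due: 12:30 Jul 16, 2005 + 8h = 20:30 Jul 16, 2005.

20:30 on 2005-07-16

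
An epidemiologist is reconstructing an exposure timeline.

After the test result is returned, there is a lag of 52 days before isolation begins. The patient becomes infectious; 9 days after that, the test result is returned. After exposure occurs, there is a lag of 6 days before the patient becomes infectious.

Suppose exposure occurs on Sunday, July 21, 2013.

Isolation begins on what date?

Exposure occurs: Jul 21, 2013.
The patient becomes infectious: Jul 21, 2013 + 6 days = Jul 27, 2013.
The test result is returned: Jul 27, 2013 + 9 days = Aug 5, 2013.
Isolation begins: Aug 5, 2013 + 52 days = Sep 26, 2013.

Thursday, September 26, 2013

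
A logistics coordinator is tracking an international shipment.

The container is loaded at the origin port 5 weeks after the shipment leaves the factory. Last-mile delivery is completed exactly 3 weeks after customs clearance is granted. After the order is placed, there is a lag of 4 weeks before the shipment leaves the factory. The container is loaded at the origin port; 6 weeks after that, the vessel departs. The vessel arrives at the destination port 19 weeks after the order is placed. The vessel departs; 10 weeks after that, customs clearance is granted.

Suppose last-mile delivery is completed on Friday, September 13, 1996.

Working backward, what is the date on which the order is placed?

Last-mile delivery is completed: Sep 13, 1996.
Customs clearance is granted: Sep 13, 1996 − 3 weeks = Aug 23, 1996.
The vessel departs: Aug 23, 1996 − 10 weeks = Jun 14, 1996.
The container is loaded at the origin port: Jun 14, 1996 − 6 weeks = May 3, 1996.
The shipment leaves the factory: May 3, 1996 − 5 weeks = Mar 29, 1996.
The order is placed: Mar 29, 1996 − 4 weeks = Mar 1, 1996.

Friday, March 1, 1996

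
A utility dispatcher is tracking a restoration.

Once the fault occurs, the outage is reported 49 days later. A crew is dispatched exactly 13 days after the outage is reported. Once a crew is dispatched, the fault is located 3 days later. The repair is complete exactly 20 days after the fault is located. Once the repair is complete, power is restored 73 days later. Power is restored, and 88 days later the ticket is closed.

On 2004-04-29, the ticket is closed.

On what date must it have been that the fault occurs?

2003-08-27

The ticket is closed: Apr 29, 2004.
Power is restored: Apr 29, 2004 − 88 days = Feb 1, 2004.
The repair is complete: Feb 1, 2004 − 73 days = Nov 20, 2003.
The fault is located: Nov 20, 2003 − 20 days = Oct 31, 2003.
A crew is dispatched: Oct 31, 2003 − 3 days = Oct 28, 2003.
The outage is reported: Oct 28, 2003 − 13 days = Oct 15, 2003.
The fault occurs: Oct 15, 2003 − 49 days = Aug 27, 2003.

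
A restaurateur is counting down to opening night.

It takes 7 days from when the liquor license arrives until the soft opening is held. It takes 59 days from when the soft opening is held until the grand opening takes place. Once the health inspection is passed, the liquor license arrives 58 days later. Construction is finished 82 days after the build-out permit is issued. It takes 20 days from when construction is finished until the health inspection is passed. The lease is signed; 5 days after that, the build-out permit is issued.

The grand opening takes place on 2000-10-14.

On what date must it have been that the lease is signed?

2000-02-26

The grand opening takes place: Oct 14, 2000.
The soft opening is held: Oct 14, 2000 − 59 days = Aug 16, 2000.
The liquor license arrives: Aug 16, 2000 − 7 days = Aug 9, 2000.
The health inspection is passed: Aug 9, 2000 − 58 days = Jun 12, 2000.
Construction is finished: Jun 12, 2000 − 20 days = May 23, 2000.
The build-out permit is issued: May 23, 2000 − 82 days = Mar 2, 2000.
The lease is signed: Mar 2, 2000 − 5 days = Feb 26, 2000.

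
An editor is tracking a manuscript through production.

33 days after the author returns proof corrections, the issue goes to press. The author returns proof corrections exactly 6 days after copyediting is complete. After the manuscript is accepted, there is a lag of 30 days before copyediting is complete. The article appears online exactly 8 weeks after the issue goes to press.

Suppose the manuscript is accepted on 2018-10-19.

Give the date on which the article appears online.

2019-02-21

The manuscript is accepted: Oct 19, 2018.
Copyediting is complete: Oct 19, 2018 + 30 days = Nov 18, 2018.
The author returns proof corrections: Nov 18, 2018 + 6 days = Nov 24, 2018.
The issue goes to press: Nov 24, 2018 + 33 days = Dec 27, 2018.
The article appears online: Dec 27, 2018 + 8 weeks = Feb 21, 2019.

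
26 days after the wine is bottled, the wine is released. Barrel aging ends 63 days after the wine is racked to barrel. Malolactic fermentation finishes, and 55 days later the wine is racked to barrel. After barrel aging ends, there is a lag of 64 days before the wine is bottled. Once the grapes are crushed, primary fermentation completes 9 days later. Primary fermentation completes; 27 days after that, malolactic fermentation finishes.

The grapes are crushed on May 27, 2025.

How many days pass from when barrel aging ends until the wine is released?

90 days

Causal path: barrel aging ends → the wine is bottled → the wine is released.
Total delay along the path: 64 + 26 = 90 days.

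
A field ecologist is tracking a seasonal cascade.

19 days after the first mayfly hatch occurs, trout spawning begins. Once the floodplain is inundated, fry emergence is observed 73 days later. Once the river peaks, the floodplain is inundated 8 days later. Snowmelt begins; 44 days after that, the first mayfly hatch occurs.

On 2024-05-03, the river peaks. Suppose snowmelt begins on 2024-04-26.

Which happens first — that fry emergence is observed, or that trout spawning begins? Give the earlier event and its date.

Trout spawning begins — 2024-06-28

The river peaks: May 3, 2024.
The floodplain is inundated: May 3, 2024 + 8 days = May 11, 2024.
Fry emergence is observed: May 11, 2024 + 73 days = Jul 23, 2024.
Snowmelt begins: Apr 26, 2024.
The first mayfly hatch occurs: Apr 26, 2024 + 44 days = Jun 9, 2024.
Trout spawning begins: Jun 9, 2024 + 19 days = Jun 28, 2024.
Comparing: fry emergence is observed on Jul 23, 2024 vs trout spawning begins on Jun 28, 2024. Earlier: trout spawning begins.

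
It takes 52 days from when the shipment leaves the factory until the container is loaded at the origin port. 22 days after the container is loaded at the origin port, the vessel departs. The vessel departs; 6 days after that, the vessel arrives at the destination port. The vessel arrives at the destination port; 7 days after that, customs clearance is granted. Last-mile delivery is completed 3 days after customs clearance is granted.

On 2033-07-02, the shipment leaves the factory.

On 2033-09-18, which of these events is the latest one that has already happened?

The shipment leaves the factory: Jul 2, 2033.
The container is loaded at the origin port: Jul 2, 2033 + 52 days = Aug 23, 2033.
The vessel departs: Aug 23, 2033 + 22 days = Sep 14, 2033.
The vessel arrives at the destination port: Sep 14, 2033 + 6 days = Sep 20, 2033.
Customs clearance is granted: Sep 20, 2033 + 7 days = Sep 27, 2033.
Last-mile delivery is completed: Sep 27, 2033 + 3 days = Sep 30, 2033.
Sep 18, 2033 falls between when the vessel departs (Sep 14, 2033) and when the vessel arrives at the destination port (Sep 20, 2033).

The vessel departs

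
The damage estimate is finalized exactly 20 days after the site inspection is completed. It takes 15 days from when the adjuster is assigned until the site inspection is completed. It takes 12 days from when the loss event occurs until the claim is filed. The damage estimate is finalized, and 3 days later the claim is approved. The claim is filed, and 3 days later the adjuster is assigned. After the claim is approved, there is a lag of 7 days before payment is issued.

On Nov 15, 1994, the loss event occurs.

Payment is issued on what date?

Jan 14, 1995

The loss event occurs: Nov 15, 1994.
The claim is filed: Nov 15, 1994 + 12 days = Nov 27, 1994.
The adjuster is assigned: Nov 27, 1994 + 3 days = Nov 30, 1994.
The site inspection is completed: Nov 30, 1994 + 15 days = Dec 15, 1994.
The damage estimate is finalized: Dec 15, 1994 + 20 days = Jan 4, 1995.
The claim is approved: Jan 4, 1995 + 3 days = Jan 7, 1995.
Payment is issued: Jan 7, 1995 + 7 days = Jan 14, 1995.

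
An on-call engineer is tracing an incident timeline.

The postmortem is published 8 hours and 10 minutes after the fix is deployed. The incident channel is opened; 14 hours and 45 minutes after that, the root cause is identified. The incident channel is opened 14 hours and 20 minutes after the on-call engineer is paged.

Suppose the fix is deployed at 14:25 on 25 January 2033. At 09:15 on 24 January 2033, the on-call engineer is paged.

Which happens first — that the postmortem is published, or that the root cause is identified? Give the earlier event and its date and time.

The root cause is identified — 14:20 on 25 January 2033

The fix is deployed: 14:25 Jan 25, 2033.
The postmortem is published: 14:25 Jan 25, 2033 + 8h10m = 22:35 Jan 25, 2033.
The on-call engineer is paged: 09:15 Jan 24, 2033.
The incident channel is opened: 09:15 Jan 24, 2033 + 14h20m = 23:35 Jan 24, 2033.
The root cause is identified: 23:35 Jan 24, 2033 + 14h45m = 14:20 Jan 25, 2033.
Comparing: the postmortem is published at 22:35 Jan 25, 2033 vs the root cause is identified at 14:20 Jan 25, 2033. Earlier: the root cause is identified.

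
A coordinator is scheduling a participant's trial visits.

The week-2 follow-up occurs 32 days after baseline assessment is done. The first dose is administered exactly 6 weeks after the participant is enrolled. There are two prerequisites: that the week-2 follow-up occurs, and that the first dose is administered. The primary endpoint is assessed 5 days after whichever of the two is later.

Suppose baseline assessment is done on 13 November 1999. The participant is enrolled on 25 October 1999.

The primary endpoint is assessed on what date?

20 December 1999

Baseline assessment is done: Nov 13, 1999.
The week-2 follow-up occurs: Nov 13, 1999 + 32 days = Dec 15, 1999.
The participant is enrolled: Oct 25, 1999.
The first dose is administered: Oct 25, 1999 + 6 weeks = Dec 6, 1999.
Both prerequisites met — the week-2 follow-up occurs (Dec 15, 1999), the first dose is administered (Dec 6, 1999); the later is Dec 15, 1999.
The primary endpoint is assessed: Dec 15, 1999 + 5 days = Dec 20, 1999.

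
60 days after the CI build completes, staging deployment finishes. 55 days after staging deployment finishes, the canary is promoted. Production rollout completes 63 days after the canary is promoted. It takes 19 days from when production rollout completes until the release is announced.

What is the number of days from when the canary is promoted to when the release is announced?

Causal path: the canary is promoted → production rollout completes → the release is announced.
Total delay along the path: 63 + 19 = 82 days.

82 days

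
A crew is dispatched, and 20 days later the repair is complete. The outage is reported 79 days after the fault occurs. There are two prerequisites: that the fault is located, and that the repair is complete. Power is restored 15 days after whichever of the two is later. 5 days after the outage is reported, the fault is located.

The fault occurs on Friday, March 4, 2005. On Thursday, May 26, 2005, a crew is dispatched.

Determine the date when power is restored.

The fault occurs: Mar 4, 2005.
The outage is reported: Mar 4, 2005 + 79 days = May 22, 2005.
The fault is located: May 22, 2005 + 5 days = May 27, 2005.
A crew is dispatched: May 26, 2005.
The repair is complete: May 26, 2005 + 20 days = Jun 15, 2005.
Both prerequisites met — the fault is located (May 27, 2005), the repair is complete (Jun 15, 2005); the later is Jun 15, 2005.
Power is restored: Jun 15, 2005 + 15 days = Jun 30, 2005.

Thursday, June 30, 2005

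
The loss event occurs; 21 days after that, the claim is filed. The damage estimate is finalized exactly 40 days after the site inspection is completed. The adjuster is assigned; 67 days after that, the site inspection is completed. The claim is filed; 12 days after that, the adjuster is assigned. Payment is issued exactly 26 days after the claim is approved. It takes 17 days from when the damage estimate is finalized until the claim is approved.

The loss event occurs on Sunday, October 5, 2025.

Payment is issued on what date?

Monday, April 6, 2026

The loss event occurs: Oct 5, 2025.
The claim is filed: Oct 5, 2025 + 21 days = Oct 26, 2025.
The adjuster is assigned: Oct 26, 2025 + 12 days = Nov 7, 2025.
The site inspection is completed: Nov 7, 2025 + 67 days = Jan 13, 2026.
The damage estimate is finalized: Jan 13, 2026 + 40 days = Feb 22, 2026.
The claim is approved: Feb 22, 2026 + 17 days = Mar 11, 2026.
Payment is issued: Mar 11, 2026 + 26 days = Apr 6, 2026.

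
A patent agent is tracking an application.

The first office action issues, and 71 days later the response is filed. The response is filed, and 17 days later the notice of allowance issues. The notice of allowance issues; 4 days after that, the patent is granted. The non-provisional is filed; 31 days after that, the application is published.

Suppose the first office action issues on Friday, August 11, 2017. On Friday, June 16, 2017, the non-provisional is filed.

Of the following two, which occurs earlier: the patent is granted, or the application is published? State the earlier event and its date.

The application is published — Monday, July 17, 2017

The first office action issues: Aug 11, 2017.
The response is filed: Aug 11, 2017 + 71 days = Oct 21, 2017.
The notice of allowance issues: Oct 21, 2017 + 17 days = Nov 7, 2017.
The patent is granted: Nov 7, 2017 + 4 days = Nov 11, 2017.
The non-provisional is filed: Jun 16, 2017.
The application is published: Jun 16, 2017 + 31 days = Jul 17, 2017.
Comparing: the patent is granted on Nov 11, 2017 vs the application is published on Jul 17, 2017. Earlier: the application is published.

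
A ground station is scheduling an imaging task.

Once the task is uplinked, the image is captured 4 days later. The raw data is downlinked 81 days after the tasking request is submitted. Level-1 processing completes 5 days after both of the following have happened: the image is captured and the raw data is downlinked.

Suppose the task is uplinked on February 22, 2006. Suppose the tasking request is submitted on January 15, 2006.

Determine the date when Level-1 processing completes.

April 11, 2006

The task is uplinked: Feb 22, 2006.
The image is captured: Feb 22, 2006 + 4 days = Feb 26, 2006.
The tasking request is submitted: Jan 15, 2006.
The raw data is downlinked: Jan 15, 2006 + 81 days = Apr 6, 2006.
Both prerequisites met — the image is captured (Feb 26, 2006), the raw data is downlinked (Apr 6, 2006); the later is Apr 6, 2006.
Level-1 processing completes: Apr 6, 2006 + 5 days = Apr 11, 2006.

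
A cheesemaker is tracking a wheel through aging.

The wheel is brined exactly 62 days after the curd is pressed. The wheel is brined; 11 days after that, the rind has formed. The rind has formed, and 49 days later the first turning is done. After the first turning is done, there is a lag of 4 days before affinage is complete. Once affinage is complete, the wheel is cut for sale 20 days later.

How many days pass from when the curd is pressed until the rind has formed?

Causal path: the curd is pressed → the wheel is brined → the rind has formed.
Total delay along the path: 62 + 11 = 73 days.

73 days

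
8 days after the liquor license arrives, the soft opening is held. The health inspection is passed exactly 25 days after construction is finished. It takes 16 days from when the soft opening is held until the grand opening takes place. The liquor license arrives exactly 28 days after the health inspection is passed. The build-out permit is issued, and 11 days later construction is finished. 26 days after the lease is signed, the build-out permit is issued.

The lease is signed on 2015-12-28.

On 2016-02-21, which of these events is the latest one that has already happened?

The lease is signed: Dec 28, 2015.
The build-out permit is issued: Dec 28, 2015 + 26 days = Jan 23, 2016.
Construction is finished: Jan 23, 2016 + 11 days = Feb 3, 2016.
The health inspection is passed: Feb 3, 2016 + 25 days = Feb 28, 2016.
The liquor license arrives: Feb 28, 2016 + 28 days = Mar 27, 2016.
The soft opening is held: Mar 27, 2016 + 8 days = Apr 4, 2016.
The grand opening takes place: Apr 4, 2016 + 16 days = Apr 20, 2016.
Feb 21, 2016 falls between when construction is finished (Feb 3, 2016) and when the health inspection is passed (Feb 28, 2016).

Construction is finished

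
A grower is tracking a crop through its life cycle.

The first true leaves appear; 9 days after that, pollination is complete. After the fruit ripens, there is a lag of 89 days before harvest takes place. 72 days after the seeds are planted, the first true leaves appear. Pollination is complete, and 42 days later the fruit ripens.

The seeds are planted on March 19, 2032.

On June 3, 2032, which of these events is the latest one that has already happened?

The first true leaves appear

The seeds are planted: Mar 19, 2032.
The first true leaves appear: Mar 19, 2032 + 72 days = May 30, 2032.
Pollination is complete: May 30, 2032 + 9 days = Jun 8, 2032.
The fruit ripens: Jun 8, 2032 + 42 days = Jul 20, 2032.
Harvest takes place: Jul 20, 2032 + 89 days = Oct 17, 2032.
Jun 3, 2032 falls between when the first true leaves appear (May 30, 2032) and when pollination is complete (Jun 8, 2032).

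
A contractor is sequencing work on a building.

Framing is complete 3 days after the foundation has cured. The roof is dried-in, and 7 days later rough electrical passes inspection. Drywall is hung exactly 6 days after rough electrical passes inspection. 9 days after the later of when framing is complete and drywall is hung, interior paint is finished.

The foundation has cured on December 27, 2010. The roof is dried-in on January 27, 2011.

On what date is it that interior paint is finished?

The foundation has cured: Dec 27, 2010.
Framing is complete: Dec 27, 2010 + 3 days = Dec 30, 2010.
The roof is dried-in: Jan 27, 2011.
Rough electrical passes inspection: Jan 27, 2011 + 7 days = Feb 3, 2011.
Drywall is hung: Feb 3, 2011 + 6 days = Feb 9, 2011.
Both prerequisites met — framing is complete (Dec 30, 2010), drywall is hung (Feb 9, 2011); the later is Feb 9, 2011.
Interior paint is finished: Feb 9, 2011 + 9 days = Feb 18, 2011.

February 18, 2011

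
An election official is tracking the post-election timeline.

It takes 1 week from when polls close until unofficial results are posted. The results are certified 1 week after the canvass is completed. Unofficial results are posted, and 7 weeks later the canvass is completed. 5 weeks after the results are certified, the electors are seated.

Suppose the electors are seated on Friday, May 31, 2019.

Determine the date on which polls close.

Friday, February 22, 2019

The electors are seated: May 31, 2019.
The results are certified: May 31, 2019 − 5 weeks = Apr 26, 2019.
The canvass is completed: Apr 26, 2019 − 1 week = Apr 19, 2019.
Unofficial results are posted: Apr 19, 2019 − 7 weeks = Mar 1, 2019.
Polls close: Mar 1, 2019 − 1 week = Feb 22, 2019.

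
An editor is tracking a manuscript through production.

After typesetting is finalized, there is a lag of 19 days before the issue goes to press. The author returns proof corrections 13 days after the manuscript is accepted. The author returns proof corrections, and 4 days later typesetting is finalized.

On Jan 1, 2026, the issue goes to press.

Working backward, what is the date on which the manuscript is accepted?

Nov 26, 2025

The issue goes to press: Jan 1, 2026.
Typesetting is finalized: Jan 1, 2026 − 19 days = Dec 13, 2025.
The author returns proof corrections: Dec 13, 2025 − 4 days = Dec 9, 2025.
The manuscript is accepted: Dec 9, 2025 − 13 days = Nov 26, 2025.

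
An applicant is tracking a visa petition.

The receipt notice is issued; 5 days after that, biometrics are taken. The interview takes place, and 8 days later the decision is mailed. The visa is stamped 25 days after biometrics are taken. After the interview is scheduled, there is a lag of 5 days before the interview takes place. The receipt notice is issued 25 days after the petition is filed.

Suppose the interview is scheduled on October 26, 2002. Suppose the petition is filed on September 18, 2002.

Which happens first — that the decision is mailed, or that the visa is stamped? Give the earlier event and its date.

The decision is mailed — November 8, 2002

The interview is scheduled: Oct 26, 2002.
The interview takes place: Oct 26, 2002 + 5 days = Oct 31, 2002.
The decision is mailed: Oct 31, 2002 + 8 days = Nov 8, 2002.
The petition is filed: Sep 18, 2002.
The receipt notice is issued: Sep 18, 2002 + 25 days = Oct 13, 2002.
Biometrics are taken: Oct 13, 2002 + 5 days = Oct 18, 2002.
The visa is stamped: Oct 18, 2002 + 25 days = Nov 12, 2002.
Comparing: the decision is mailed on Nov 8, 2002 vs the visa is stamped on Nov 12, 2002. Earlier: the decision is mailed.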